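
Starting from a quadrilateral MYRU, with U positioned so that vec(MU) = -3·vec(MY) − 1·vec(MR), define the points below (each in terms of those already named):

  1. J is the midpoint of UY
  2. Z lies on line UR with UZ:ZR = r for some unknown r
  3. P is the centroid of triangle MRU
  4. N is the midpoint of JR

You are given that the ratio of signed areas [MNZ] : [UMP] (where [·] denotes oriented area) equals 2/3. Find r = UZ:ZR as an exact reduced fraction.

Choose coordinates M = (0, 0), Y = (1, 0), R = (0, 1), U = (-3, -1).
1. J is the midpoint of UY ⇒ J = (-1, -1/2)
2. With UZ:ZR = r, write λ = r/(r+1) so Z = U + λ·(R−U); Z is affine-linear in λ
3. P is the centroid of triangle MRU ⇒ P = (-1, 0)
4. N is the midpoint of JR ⇒ N = (-1/2, 1/4)
Every point depending on Z is an affine combination of Z and λ-independent points, so each such coordinate is linear in λ; the λ² term in each signed area is a multiple of (R−U)×(R−U) = 0, so 2·[MNZ] and 2·[UMP] are each linear in λ. Evaluating at λ=0 and λ=1:
  2·[MNZ] = -7/4·λ + 5/4,   2·[UMP] = 1
So [MNZ]:[UMP] = (-7/4·λ + 5/4) / (1). Setting this equal to 2/3:
  -7/4·λ + 5/4 = 2/3·(1)  ⇒  λ = 1/3
Then r = λ/(1−λ) = (1/3)/(2/3) = 1/2. Check: with r = 1/2, Z = (-2, -1/3) and [MNZ]:[UMP] = 2/3 as required.

r = 1/2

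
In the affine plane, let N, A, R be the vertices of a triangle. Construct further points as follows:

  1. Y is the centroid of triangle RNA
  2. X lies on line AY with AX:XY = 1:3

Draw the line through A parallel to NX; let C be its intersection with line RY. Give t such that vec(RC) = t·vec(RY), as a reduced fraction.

Set N = (0, 0), A = (1, 0), R = (0, 1); any affine frame gives the same invariant.
1. Y is the centroid of triangle RNA ⇒ Y = (1/3, 1/3)
2. X lies on line AY with AX:XY = 1:3 ⇒ X = (5/6, 1/12)
through A parallel to NX: direction (5/6, 1/12); meets RY at C = (11/21, -1/21)
C = R + t·(Y−R) with t = 11/7

t = 11/7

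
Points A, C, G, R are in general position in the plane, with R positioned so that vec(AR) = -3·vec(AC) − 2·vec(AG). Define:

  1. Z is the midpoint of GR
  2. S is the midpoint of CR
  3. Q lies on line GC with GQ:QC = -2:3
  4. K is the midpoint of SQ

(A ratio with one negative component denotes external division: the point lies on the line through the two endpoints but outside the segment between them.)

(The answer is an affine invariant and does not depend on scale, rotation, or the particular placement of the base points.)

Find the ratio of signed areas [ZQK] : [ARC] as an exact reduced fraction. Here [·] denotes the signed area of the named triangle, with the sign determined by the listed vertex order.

[ZQK]:[ARC] = -3/8

Choose coordinates A = (0, 0), C = (1, 0), G = (0, 1), R = (-3, -2).
1. Z is the midpoint of GR ⇒ Z = (-3/2, -1/2)
2. S is the midpoint of CR ⇒ S = (-1, -1)
3. Q lies on line GC with GQ:QC = -2:3 ⇒ Q = (-2, 3)
4. K is the midpoint of SQ ⇒ K = (-3/2, 1)
2·[ZQK] = -3/4, 2·[ARC] = 2
[ZQK]:[ARC] = -3/4:2 = -3/8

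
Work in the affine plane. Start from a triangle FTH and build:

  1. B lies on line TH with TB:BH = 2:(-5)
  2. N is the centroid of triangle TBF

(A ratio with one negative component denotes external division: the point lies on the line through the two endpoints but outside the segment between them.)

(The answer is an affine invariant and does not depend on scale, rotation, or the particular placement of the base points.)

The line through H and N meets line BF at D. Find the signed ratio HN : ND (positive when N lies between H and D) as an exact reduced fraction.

Assign F = (0, 0), T = (1, 0), H = (0, 1) — the answer is frame-independent, so this choice is without loss of generality.
1. B lies on line TH with TB:BH = 2:(-5) ⇒ B = (5/3, -2/3)
2. N is the centroid of triangle TBF ⇒ N = (8/9, -2/9)
line HN meets BF at D = (40/39, -16/39)
N = H + t·(D−H) with t = 13/15, so HN:ND = 13/15:2/15

HN:ND = 13/2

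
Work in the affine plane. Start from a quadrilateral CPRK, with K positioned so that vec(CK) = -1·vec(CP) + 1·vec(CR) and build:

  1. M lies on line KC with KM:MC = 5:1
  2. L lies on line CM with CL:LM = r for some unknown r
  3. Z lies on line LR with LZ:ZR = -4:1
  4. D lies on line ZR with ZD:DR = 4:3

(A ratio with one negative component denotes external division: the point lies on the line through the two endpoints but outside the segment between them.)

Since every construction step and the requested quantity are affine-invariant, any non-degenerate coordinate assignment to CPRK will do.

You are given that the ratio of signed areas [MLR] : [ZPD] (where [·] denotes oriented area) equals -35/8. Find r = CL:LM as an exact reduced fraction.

Choose coordinates C = (0, 0), P = (1, 0), R = (0, 1), K = (-1, 1).
1. M lies on line KC with KM:MC = 5:1 ⇒ M = (-1/6, 1/6)
2. With CL:LM = r, write λ = r/(r+1) so L = C + λ·(M−C); L is affine-linear in λ
3. Z lies on line LR with LZ:ZR = -4:1 ⇒ Z is an affine combination of earlier points and hence also affine-linear in λ
4. D lies on line ZR with ZD:DR = 4:3 ⇒ D is an affine combination of earlier points and hence also affine-linear in λ
Every point depending on L is an affine combination of L and λ-independent points, so each such coordinate is linear in λ; the λ² term in each signed area is a multiple of (M−C)×(M−C) = 0, so 2·[MLR] and 2·[ZPD] are each linear in λ. Evaluating at λ=0 and λ=1:
  2·[MLR] = -1/6·λ + 1/6,   2·[ZPD] = -4/21
So [MLR]:[ZPD] = (-1/6·λ + 1/6) / (-4/21). Setting this equal to -35/8:
  -1/6·λ + 1/6 = -35/8·(-4/21)  ⇒  λ = -4
Then r = λ/(1−λ) = (-4)/(5) = -4/5. Check: with r = -4/5, L = (2/3, -2/3) and [MLR]:[ZPD] = -35/8 as required.

r = -4/5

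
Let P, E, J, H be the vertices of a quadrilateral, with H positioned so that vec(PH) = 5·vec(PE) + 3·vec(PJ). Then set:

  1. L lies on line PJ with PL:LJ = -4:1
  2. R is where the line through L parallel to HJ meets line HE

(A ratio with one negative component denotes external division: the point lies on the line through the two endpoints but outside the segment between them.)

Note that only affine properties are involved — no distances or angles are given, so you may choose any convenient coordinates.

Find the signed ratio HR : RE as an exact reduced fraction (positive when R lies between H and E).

Choose coordinates P = (0, 0), E = (1, 0), J = (0, 1), H = (5, 3).
1. L lies on line PJ with PL:LJ = -4:1 ⇒ L = (0, 4/3)
2. R is where the line through L parallel to HJ meets line HE ⇒ R = (125/21, 26/7)
R = H + t·(E−H) with t = -5/21, so HR:RE = t:(1−t) = -5/21:26/21

HR:RE = -5/26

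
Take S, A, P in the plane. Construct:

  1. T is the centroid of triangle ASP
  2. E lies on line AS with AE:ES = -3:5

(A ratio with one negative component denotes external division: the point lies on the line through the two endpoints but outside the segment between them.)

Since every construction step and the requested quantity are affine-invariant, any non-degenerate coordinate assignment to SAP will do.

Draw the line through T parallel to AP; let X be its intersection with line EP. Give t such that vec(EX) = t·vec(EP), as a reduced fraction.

t = 11/9

Assign S = (0, 0), A = (1, 0), P = (0, 1) — the answer is frame-independent, so this choice is without loss of generality.
1. T is the centroid of triangle ASP ⇒ T = (1/3, 1/3)
2. E lies on line AS with AE:ES = -3:5 ⇒ E = (5/2, 0)
through T parallel to AP: direction (-1, 1); meets EP at X = (-5/9, 11/9)
X = E + t·(P−E) with t = 11/9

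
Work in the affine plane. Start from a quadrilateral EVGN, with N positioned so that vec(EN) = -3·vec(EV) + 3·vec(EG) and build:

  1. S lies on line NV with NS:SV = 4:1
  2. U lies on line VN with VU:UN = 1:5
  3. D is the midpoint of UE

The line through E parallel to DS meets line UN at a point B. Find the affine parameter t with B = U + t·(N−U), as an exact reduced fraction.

t = 2/25

Work in coordinates with E = (0, 0), V = (1, 0), G = (0, 1), N = (-3, 3).
1. S lies on line NV with NS:SV = 4:1 ⇒ S = (1/5, 3/5)
2. U lies on line VN with VU:UN = 1:5 ⇒ U = (1/3, 1/2)
3. D is the midpoint of UE ⇒ D = (1/6, 1/4)
through E parallel to DS: direction (1/30, 7/20); meets UN at B = (1/15, 7/10)
B = U + t·(N−U) with t = 2/25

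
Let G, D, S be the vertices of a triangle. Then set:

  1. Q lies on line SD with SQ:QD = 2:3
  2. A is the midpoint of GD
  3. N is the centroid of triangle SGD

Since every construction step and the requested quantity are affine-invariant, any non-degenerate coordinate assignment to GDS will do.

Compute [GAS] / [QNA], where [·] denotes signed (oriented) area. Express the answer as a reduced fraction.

[GAS]:[QNA] = 15/2

Set G = (0, 0), D = (1, 0), S = (0, 1); any affine frame gives the same invariant.
1. Q lies on line SD with SQ:QD = 2:3 ⇒ Q = (2/5, 3/5)
2. A is the midpoint of GD ⇒ A = (1/2, 0)
3. N is the centroid of triangle SGD ⇒ N = (1/3, 1/3)
2·[GAS] = 1/2, 2·[QNA] = 1/15
[GAS]:[QNA] = 1/2:1/15 = 15/2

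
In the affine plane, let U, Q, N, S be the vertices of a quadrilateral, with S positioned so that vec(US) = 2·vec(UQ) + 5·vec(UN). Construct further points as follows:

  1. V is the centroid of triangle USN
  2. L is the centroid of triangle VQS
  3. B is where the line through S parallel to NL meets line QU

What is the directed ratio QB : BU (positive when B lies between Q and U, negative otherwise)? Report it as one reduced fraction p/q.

QB:BU = -43/31

Work in coordinates with U = (0, 0), Q = (1, 0), N = (0, 1), S = (2, 5).
1. V is the centroid of triangle USN ⇒ V = (2/3, 2)
2. L is the centroid of triangle VQS ⇒ L = (11/9, 7/3)
3. B is where the line through S parallel to NL meets line QU ⇒ B = (-31/12, 0)
B = Q + t·(U−Q) with t = 43/12, so QB:BU = t:(1−t) = 43/12:-31/12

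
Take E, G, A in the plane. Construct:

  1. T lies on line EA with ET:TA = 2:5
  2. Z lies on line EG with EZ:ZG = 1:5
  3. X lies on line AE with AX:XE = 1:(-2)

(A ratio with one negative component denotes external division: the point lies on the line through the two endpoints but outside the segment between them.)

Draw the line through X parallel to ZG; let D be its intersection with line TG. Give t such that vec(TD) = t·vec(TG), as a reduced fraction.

t = -6

Set E = (0, 0), G = (1, 0), A = (0, 1); any affine frame gives the same invariant.
1. T lies on line EA with ET:TA = 2:5 ⇒ T = (0, 2/7)
2. Z lies on line EG with EZ:ZG = 1:5 ⇒ Z = (1/6, 0)
3. X lies on line AE with AX:XE = 1:(-2) ⇒ X = (0, 2)
through X parallel to ZG: direction (5/6, 0); meets TG at D = (-6, 2)
D = T + t·(G−T) with t = -6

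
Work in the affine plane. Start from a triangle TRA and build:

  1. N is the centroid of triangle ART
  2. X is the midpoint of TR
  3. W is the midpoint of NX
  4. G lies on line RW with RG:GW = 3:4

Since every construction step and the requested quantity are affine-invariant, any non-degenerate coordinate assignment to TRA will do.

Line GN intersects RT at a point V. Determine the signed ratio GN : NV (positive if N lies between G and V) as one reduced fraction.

Assign T = (0, 0), R = (1, 0), A = (0, 1) — the answer is frame-independent, so this choice is without loss of generality.
1. N is the centroid of triangle ART ⇒ N = (1/3, 1/3)
2. X is the midpoint of TR ⇒ X = (1/2, 0)
3. W is the midpoint of NX ⇒ W = (5/12, 1/6)
4. G lies on line RW with RG:GW = 3:4 ⇒ G = (3/4, 1/14)
line GN meets RT at V = (19/22, 0)
N = G + t·(V−G) with t = -11/3, so GN:NV = -11/3:14/3

GN:NV = -11/14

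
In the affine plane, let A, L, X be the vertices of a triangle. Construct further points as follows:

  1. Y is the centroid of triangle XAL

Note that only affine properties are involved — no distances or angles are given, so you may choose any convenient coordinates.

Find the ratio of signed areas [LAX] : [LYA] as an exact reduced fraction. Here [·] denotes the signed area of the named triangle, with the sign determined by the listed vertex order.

Assign A = (0, 0), L = (1, 0), X = (0, 1) — the answer is frame-independent, so this choice is without loss of generality.
1. Y is the centroid of triangle XAL ⇒ Y = (1/3, 1/3)
2·[LAX] = -1, 2·[LYA] = 1/3
[LAX]:[LYA] = -1:1/3 = -3

[LAX]:[LYA] = -3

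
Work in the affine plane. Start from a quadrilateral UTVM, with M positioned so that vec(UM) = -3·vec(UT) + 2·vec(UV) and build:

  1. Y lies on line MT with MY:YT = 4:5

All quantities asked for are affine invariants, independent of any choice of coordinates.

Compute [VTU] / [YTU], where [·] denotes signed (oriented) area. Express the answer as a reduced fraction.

Assign U = (0, 0), T = (1, 0), V = (0, 1), M = (-3, 2) — the answer is frame-independent, so this choice is without loss of generality.
1. Y lies on line MT with MY:YT = 4:5 ⇒ Y = (-11/9, 10/9)
2·[VTU] = -1, 2·[YTU] = -10/9
[VTU]:[YTU] = -1:-10/9 = 9/10

[VTU]:[YTU] = 9/10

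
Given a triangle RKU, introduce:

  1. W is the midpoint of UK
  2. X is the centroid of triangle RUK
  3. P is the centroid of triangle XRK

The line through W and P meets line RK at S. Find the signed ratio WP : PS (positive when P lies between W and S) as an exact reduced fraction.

Work in coordinates with R = (0, 0), K = (1, 0), U = (0, 1).
1. W is the midpoint of UK ⇒ W = (1/2, 1/2)
2. X is the centroid of triangle RUK ⇒ X = (1/3, 1/3)
3. P is the centroid of triangle XRK ⇒ P = (4/9, 1/9)
line WP meets RK at S = (3/7, 0)
P = W + t·(S−W) with t = 7/9, so WP:PS = 7/9:2/9

WP:PS = 7/2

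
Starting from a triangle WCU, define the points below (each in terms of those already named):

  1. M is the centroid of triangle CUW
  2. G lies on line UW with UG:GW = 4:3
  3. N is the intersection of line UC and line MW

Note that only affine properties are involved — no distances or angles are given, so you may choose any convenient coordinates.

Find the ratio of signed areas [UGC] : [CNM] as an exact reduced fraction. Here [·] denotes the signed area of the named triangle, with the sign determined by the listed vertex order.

[UGC]:[CNM] = 24/7

Choose coordinates W = (0, 0), C = (1, 0), U = (0, 1).
1. M is the centroid of triangle CUW ⇒ M = (1/3, 1/3)
2. G lies on line UW with UG:GW = 4:3 ⇒ G = (0, 3/7)
3. N is the intersection of line UC and line MW ⇒ N = (1/2, 1/2)
2·[UGC] = 4/7, 2·[CNM] = 1/6
[UGC]:[CNM] = 4/7:1/6 = 24/7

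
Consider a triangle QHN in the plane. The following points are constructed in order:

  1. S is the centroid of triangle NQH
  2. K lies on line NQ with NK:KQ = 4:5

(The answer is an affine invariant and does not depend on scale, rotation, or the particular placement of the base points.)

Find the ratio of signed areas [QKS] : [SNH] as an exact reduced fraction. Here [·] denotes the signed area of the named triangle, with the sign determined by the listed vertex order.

[QKS]:[SNH] = 5/9

Set Q = (0, 0), H = (1, 0), N = (0, 1); any affine frame gives the same invariant.
1. S is the centroid of triangle NQH ⇒ S = (1/3, 1/3)
2. K lies on line NQ with NK:KQ = 4:5 ⇒ K = (0, 5/9)
2·[QKS] = -5/27, 2·[SNH] = -1/3
[QKS]:[SNH] = -5/27:-1/3 = 5/9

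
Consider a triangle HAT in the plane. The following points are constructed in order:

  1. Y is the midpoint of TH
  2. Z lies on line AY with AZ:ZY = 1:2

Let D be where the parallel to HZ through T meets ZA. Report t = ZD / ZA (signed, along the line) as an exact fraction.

Assign H = (0, 0), A = (1, 0), T = (0, 1) — the answer is frame-independent, so this choice is without loss of generality.
1. Y is the midpoint of TH ⇒ Y = (0, 1/2)
2. Z lies on line AY with AZ:ZY = 1:2 ⇒ Z = (2/3, 1/6)
through T parallel to HZ: direction (2/3, 1/6); meets ZA at D = (-2/3, 5/6)
D = Z + t·(A−Z) with t = -4

t = -4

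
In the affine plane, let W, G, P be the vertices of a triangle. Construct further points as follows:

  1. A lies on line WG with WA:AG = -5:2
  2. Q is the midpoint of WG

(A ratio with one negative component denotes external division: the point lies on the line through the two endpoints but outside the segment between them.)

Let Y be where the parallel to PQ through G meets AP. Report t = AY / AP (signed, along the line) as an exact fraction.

Assign W = (0, 0), G = (1, 0), P = (0, 1) — the answer is frame-independent, so this choice is without loss of generality.
1. A lies on line WG with WA:AG = -5:2 ⇒ A = (5/3, 0)
2. Q is the midpoint of WG ⇒ Q = (1/2, 0)
through G parallel to PQ: direction (1/2, -1); meets AP at Y = (5/7, 4/7)
Y = A + t·(P−A) with t = 4/7

t = 4/7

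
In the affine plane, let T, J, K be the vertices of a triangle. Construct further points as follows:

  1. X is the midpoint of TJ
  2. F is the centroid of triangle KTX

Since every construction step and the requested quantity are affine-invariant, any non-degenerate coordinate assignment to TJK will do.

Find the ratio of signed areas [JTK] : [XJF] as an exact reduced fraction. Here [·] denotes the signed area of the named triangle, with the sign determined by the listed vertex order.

Set T = (0, 0), J = (1, 0), K = (0, 1); any affine frame gives the same invariant.
1. X is the midpoint of TJ ⇒ X = (1/2, 0)
2. F is the centroid of triangle KTX ⇒ F = (1/6, 1/3)
2·[JTK] = -1, 2·[XJF] = 1/6
[JTK]:[XJF] = -1:1/6 = -6

[JTK]:[XJF] = -6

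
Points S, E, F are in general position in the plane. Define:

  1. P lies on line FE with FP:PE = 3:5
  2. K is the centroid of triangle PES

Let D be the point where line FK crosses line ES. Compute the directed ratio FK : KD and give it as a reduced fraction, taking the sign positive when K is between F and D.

Choose coordinates S = (0, 0), E = (1, 0), F = (0, 1).
1. P lies on line FE with FP:PE = 3:5 ⇒ P = (3/8, 5/8)
2. K is the centroid of triangle PES ⇒ K = (11/24, 5/24)
line FK meets ES at D = (11/19, 0)
K = F + t·(D−F) with t = 19/24, so FK:KD = 19/24:5/24

FK:KD = 19/5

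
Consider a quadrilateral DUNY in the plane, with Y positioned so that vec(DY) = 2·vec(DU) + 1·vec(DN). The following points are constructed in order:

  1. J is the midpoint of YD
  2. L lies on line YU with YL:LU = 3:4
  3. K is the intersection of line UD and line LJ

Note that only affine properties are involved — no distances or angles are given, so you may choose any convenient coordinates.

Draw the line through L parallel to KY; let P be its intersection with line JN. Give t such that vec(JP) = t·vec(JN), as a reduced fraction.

Work in coordinates with D = (0, 0), U = (1, 0), N = (0, 1), Y = (2, 1).
1. J is the midpoint of YD ⇒ J = (1, 1/2)
2. L lies on line YU with YL:LU = 3:4 ⇒ L = (11/7, 4/7)
3. K is the intersection of line UD and line LJ ⇒ K = (-3, 0)
through L parallel to KY: direction (5, 1); meets JN at P = (52/49, 23/49)
P = J + t·(N−J) with t = -3/49

t = -3/49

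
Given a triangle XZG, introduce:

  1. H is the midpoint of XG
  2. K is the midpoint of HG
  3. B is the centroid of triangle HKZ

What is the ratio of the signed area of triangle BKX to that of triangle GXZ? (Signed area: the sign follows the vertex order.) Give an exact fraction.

Choose coordinates X = (0, 0), Z = (1, 0), G = (0, 1).
1. H is the midpoint of XG ⇒ H = (0, 1/2)
2. K is the midpoint of HG ⇒ K = (0, 3/4)
3. B is the centroid of triangle HKZ ⇒ B = (1/3, 5/12)
2·[BKX] = 1/4, 2·[GXZ] = 1
[BKX]:[GXZ] = 1/4:1 = 1/4

[BKX]:[GXZ] = 1/4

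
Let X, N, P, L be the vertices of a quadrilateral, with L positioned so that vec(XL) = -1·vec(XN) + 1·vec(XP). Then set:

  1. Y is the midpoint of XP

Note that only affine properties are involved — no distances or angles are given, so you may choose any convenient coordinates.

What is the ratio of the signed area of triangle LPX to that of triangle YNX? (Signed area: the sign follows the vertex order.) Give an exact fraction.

Set X = (0, 0), N = (1, 0), P = (0, 1), L = (-1, 1); any affine frame gives the same invariant.
1. Y is the midpoint of XP ⇒ Y = (0, 1/2)
2·[LPX] = -1, 2·[YNX] = -1/2
[LPX]:[YNX] = -1:-1/2 = 2

[LPX]:[YNX] = 2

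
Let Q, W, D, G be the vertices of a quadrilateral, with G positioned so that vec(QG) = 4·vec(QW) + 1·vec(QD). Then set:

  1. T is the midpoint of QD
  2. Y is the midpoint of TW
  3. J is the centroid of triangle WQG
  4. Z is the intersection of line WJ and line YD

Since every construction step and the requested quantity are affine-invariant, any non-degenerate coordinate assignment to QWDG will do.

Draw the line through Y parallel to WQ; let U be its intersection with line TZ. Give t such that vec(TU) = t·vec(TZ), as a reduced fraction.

Assign Q = (0, 0), W = (1, 0), D = (0, 1), G = (4, 1) — the answer is frame-independent, so this choice is without loss of generality.
1. T is the midpoint of QD ⇒ T = (0, 1/2)
2. Y is the midpoint of TW ⇒ Y = (1/2, 1/4)
3. J is the centroid of triangle WQG ⇒ J = (5/3, 1/3)
4. Z is the intersection of line WJ and line YD ⇒ Z = (3/4, -1/8)
through Y parallel to WQ: direction (-1, 0); meets TZ at U = (3/10, 1/4)
U = T + t·(Z−T) with t = 2/5

t = 2/5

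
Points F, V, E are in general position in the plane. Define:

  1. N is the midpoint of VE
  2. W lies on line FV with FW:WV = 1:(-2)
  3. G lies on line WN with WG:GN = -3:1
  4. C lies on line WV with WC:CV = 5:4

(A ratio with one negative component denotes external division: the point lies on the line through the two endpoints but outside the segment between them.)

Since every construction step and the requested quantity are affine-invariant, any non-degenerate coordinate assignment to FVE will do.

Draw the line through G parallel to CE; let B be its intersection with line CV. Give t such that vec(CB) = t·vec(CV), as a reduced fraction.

Work in coordinates with F = (0, 0), V = (1, 0), E = (0, 1).
1. N is the midpoint of VE ⇒ N = (1/2, 1/2)
2. W lies on line FV with FW:WV = 1:(-2) ⇒ W = (-1, 0)
3. G lies on line WN with WG:GN = -3:1 ⇒ G = (5/4, 3/4)
4. C lies on line WV with WC:CV = 5:4 ⇒ C = (1/9, 0)
through G parallel to CE: direction (-1/9, 1); meets CV at B = (4/3, 0)
B = C + t·(V−C) with t = 11/8

t = 11/8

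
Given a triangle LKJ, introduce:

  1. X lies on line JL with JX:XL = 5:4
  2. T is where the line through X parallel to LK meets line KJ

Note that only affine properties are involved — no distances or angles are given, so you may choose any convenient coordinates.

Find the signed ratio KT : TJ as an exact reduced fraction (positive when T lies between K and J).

Set L = (0, 0), K = (1, 0), J = (0, 1); any affine frame gives the same invariant.
1. X lies on line JL with JX:XL = 5:4 ⇒ X = (0, 4/9)
2. T is where the line through X parallel to LK meets line KJ ⇒ T = (5/9, 4/9)
T = K + t·(J−K) with t = 4/9, so KT:TJ = t:(1−t) = 4/9:5/9

KT:TJ = 4/5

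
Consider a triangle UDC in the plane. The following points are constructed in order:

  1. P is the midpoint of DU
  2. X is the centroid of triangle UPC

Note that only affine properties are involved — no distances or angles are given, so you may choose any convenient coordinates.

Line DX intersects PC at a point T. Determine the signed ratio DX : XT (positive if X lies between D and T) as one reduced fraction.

Work in coordinates with U = (0, 0), D = (1, 0), C = (0, 1).
1. P is the midpoint of DU ⇒ P = (1/2, 0)
2. X is the centroid of triangle UPC ⇒ X = (1/6, 1/3)
line DX meets PC at T = (3/8, 1/4)
X = D + t·(T−D) with t = 4/3, so DX:XT = 4/3:-1/3

DX:XT = -4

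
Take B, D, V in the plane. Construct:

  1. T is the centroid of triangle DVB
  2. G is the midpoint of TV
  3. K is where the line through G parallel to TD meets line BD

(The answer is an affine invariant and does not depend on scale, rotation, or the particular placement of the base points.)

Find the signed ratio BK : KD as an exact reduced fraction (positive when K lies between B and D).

Choose coordinates B = (0, 0), D = (1, 0), V = (0, 1).
1. T is the centroid of triangle DVB ⇒ T = (1/3, 1/3)
2. G is the midpoint of TV ⇒ G = (1/6, 2/3)
3. K is where the line through G parallel to TD meets line BD ⇒ K = (3/2, 0)
K = B + t·(D−B) with t = 3/2, so BK:KD = t:(1−t) = 3/2:-1/2

BK:KD = -3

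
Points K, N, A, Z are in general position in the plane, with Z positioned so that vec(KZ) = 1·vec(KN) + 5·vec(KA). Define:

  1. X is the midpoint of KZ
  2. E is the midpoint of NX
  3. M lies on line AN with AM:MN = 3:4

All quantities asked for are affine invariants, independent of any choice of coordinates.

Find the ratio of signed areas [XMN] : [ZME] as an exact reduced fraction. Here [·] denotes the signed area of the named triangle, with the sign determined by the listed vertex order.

Set K = (0, 0), N = (1, 0), A = (0, 1), Z = (1, 5); any affine frame gives the same invariant.
1. X is the midpoint of KZ ⇒ X = (1/2, 5/2)
2. E is the midpoint of NX ⇒ E = (3/4, 5/4)
3. M lies on line AN with AM:MN = 3:4 ⇒ M = (3/7, 4/7)
2·[XMN] = 8/7, 2·[ZME] = 29/28
[XMN]:[ZME] = 8/7:29/28 = 32/29

[XMN]:[ZME] = 32/29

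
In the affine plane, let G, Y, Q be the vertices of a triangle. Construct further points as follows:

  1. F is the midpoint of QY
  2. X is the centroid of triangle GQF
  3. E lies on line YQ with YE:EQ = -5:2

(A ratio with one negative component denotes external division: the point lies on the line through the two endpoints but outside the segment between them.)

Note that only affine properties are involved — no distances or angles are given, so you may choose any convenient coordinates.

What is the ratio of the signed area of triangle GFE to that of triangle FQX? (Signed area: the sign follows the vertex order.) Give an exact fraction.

[GFE]:[FQX] = 7

Assign G = (0, 0), Y = (1, 0), Q = (0, 1) — the answer is frame-independent, so this choice is without loss of generality.
1. F is the midpoint of QY ⇒ F = (1/2, 1/2)
2. X is the centroid of triangle GQF ⇒ X = (1/6, 1/2)
3. E lies on line YQ with YE:EQ = -5:2 ⇒ E = (-2/3, 5/3)
2·[GFE] = 7/6, 2·[FQX] = 1/6
[GFE]:[FQX] = 7/6:1/6 = 7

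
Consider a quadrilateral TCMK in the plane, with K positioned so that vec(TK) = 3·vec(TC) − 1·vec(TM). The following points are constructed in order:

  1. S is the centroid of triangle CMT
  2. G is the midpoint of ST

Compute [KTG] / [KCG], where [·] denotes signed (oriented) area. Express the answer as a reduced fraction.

Choose coordinates T = (0, 0), C = (1, 0), M = (0, 1), K = (3, -1).
1. S is the centroid of triangle CMT ⇒ S = (1/3, 1/3)
2. G is the midpoint of ST ⇒ G = (1/6, 1/6)
2·[KTG] = -2/3, 2·[KCG] = 1/2
[KTG]:[KCG] = -2/3:1/2 = -4/3

[KTG]:[KCG] = -4/3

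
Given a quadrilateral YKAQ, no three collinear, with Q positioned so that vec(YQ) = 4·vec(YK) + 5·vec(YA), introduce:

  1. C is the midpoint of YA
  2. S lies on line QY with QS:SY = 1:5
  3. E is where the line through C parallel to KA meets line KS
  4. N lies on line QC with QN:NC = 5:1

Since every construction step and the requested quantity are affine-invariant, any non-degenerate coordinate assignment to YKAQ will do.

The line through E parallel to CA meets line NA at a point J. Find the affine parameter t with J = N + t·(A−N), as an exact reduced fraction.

Assign Y = (0, 0), K = (1, 0), A = (0, 1), Q = (4, 5) — the answer is frame-independent, so this choice is without loss of generality.
1. C is the midpoint of YA ⇒ C = (0, 1/2)
2. S lies on line QY with QS:SY = 1:5 ⇒ S = (10/3, 25/6)
3. E is where the line through C parallel to KA meets line KS ⇒ E = (32/39, -25/78)
4. N lies on line QC with QN:NC = 5:1 ⇒ N = (2/3, 5/4)
through E parallel to CA: direction (0, 1/2); meets NA at J = (32/39, 17/13)
J = N + t·(A−N) with t = -3/13

t = -3/13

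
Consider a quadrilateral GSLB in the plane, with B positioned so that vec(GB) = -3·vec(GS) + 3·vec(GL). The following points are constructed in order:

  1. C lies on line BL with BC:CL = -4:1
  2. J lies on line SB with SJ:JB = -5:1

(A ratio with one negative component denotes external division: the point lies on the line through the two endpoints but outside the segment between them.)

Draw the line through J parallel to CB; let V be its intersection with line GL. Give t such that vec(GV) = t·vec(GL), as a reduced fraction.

t = 13/12

Set G = (0, 0), S = (1, 0), L = (0, 1), B = (-3, 3); any affine frame gives the same invariant.
1. C lies on line BL with BC:CL = -4:1 ⇒ C = (1, 1/3)
2. J lies on line SB with SJ:JB = -5:1 ⇒ J = (-4, 15/4)
through J parallel to CB: direction (-4, 8/3); meets GL at V = (0, 13/12)
V = G + t·(L−G) with t = 13/12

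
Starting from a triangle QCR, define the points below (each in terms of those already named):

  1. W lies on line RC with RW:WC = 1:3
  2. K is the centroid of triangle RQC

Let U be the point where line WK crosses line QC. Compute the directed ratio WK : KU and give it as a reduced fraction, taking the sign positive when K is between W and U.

Work in coordinates with Q = (0, 0), C = (1, 0), R = (0, 1).
1. W lies on line RC with RW:WC = 1:3 ⇒ W = (1/4, 3/4)
2. K is the centroid of triangle RQC ⇒ K = (1/3, 1/3)
line WK meets QC at U = (2/5, 0)
K = W + t·(U−W) with t = 5/9, so WK:KU = 5/9:4/9

WK:KU = 5/4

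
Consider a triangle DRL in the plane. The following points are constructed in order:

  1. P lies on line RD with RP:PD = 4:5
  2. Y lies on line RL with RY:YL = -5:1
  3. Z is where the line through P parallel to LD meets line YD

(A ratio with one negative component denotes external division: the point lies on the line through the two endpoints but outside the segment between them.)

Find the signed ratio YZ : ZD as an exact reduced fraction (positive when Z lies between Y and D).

YZ:ZD = -29/20

Assign D = (0, 0), R = (1, 0), L = (0, 1) — the answer is frame-independent, so this choice is without loss of generality.
1. P lies on line RD with RP:PD = 4:5 ⇒ P = (5/9, 0)
2. Y lies on line RL with RY:YL = -5:1 ⇒ Y = (-1/4, 5/4)
3. Z is where the line through P parallel to LD meets line YD ⇒ Z = (5/9, -25/9)
Z = Y + t·(D−Y) with t = 29/9, so YZ:ZD = t:(1−t) = 29/9:-20/9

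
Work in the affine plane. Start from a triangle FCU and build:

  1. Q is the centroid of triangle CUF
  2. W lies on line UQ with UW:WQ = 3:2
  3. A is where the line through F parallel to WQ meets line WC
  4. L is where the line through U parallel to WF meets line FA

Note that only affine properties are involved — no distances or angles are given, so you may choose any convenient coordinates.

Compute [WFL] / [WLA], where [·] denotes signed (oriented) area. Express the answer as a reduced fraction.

[WFL]:[WLA] = 1/2

Set F = (0, 0), C = (1, 0), U = (0, 1); any affine frame gives the same invariant.
1. Q is the centroid of triangle CUF ⇒ Q = (1/3, 1/3)
2. W lies on line UQ with UW:WQ = 3:2 ⇒ W = (1/5, 3/5)
3. A is where the line through F parallel to WQ meets line WC ⇒ A = (-3/5, 6/5)
4. L is where the line through U parallel to WF meets line FA ⇒ L = (-1/5, 2/5)
2·[WFL] = -1/5, 2·[WLA] = -2/5
[WFL]:[WLA] = -1/5:-2/5 = 1/2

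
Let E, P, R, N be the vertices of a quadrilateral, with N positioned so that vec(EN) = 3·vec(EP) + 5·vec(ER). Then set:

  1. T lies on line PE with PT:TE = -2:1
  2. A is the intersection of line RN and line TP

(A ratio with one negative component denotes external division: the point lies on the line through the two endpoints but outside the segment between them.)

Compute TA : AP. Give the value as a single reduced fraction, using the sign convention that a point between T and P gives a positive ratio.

TA:AP = 1/7

Choose coordinates E = (0, 0), P = (1, 0), R = (0, 1), N = (3, 5).
1. T lies on line PE with PT:TE = -2:1 ⇒ T = (-1, 0)
2. A is the intersection of line RN and line TP ⇒ A = (-3/4, 0)
A = T + t·(P−T) with t = 1/8, so TA:AP = t:(1−t) = 1/8:7/8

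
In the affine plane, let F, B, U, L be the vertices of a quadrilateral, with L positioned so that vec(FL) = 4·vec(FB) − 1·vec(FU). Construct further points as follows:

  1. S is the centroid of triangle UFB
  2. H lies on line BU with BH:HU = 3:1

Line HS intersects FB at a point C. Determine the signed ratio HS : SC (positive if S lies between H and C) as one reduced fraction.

HS:SC = 5/4

Choose coordinates F = (0, 0), B = (1, 0), U = (0, 1), L = (4, -1).
1. S is the centroid of triangle UFB ⇒ S = (1/3, 1/3)
2. H lies on line BU with BH:HU = 3:1 ⇒ H = (1/4, 3/4)
line HS meets FB at C = (2/5, 0)
S = H + t·(C−H) with t = 5/9, so HS:SC = 5/9:4/9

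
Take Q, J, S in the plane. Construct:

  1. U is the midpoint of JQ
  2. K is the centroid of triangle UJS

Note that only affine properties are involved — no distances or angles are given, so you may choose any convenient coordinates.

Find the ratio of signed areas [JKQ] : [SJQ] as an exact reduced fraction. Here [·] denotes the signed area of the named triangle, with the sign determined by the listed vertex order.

Set Q = (0, 0), J = (1, 0), S = (0, 1); any affine frame gives the same invariant.
1. U is the midpoint of JQ ⇒ U = (1/2, 0)
2. K is the centroid of triangle UJS ⇒ K = (1/2, 1/3)
2·[JKQ] = 1/3, 2·[SJQ] = -1
[JKQ]:[SJQ] = 1/3:-1 = -1/3

[JKQ]:[SJQ] = -1/3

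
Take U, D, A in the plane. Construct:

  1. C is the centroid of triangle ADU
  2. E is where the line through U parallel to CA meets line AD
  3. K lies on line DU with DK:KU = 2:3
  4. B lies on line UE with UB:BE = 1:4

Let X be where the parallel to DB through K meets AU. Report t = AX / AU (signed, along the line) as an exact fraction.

t = 4/5

Choose coordinates U = (0, 0), D = (1, 0), A = (0, 1).
1. C is the centroid of triangle ADU ⇒ C = (1/3, 1/3)
2. E is where the line through U parallel to CA meets line AD ⇒ E = (-1, 2)
3. K lies on line DU with DK:KU = 2:3 ⇒ K = (3/5, 0)
4. B lies on line UE with UB:BE = 1:4 ⇒ B = (-1/5, 2/5)
through K parallel to DB: direction (-6/5, 2/5); meets AU at X = (0, 1/5)
X = A + t·(U−A) with t = 4/5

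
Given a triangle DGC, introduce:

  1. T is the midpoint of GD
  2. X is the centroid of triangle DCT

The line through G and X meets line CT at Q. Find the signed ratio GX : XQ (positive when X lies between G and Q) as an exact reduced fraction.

Set D = (0, 0), G = (1, 0), C = (0, 1); any affine frame gives the same invariant.
1. T is the midpoint of GD ⇒ T = (1/2, 0)
2. X is the centroid of triangle DCT ⇒ X = (1/6, 1/3)
line GX meets CT at Q = (3/8, 1/4)
X = G + t·(Q−G) with t = 4/3, so GX:XQ = 4/3:-1/3

GX:XQ = -4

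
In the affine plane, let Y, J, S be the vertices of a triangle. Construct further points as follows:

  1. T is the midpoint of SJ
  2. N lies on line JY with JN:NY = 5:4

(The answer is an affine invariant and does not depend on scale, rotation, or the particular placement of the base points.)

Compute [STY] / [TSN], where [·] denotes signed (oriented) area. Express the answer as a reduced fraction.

[STY]:[TSN] = -9/5

Work in coordinates with Y = (0, 0), J = (1, 0), S = (0, 1).
1. T is the midpoint of SJ ⇒ T = (1/2, 1/2)
2. N lies on line JY with JN:NY = 5:4 ⇒ N = (4/9, 0)
2·[STY] = -1/2, 2·[TSN] = 5/18
[STY]:[TSN] = -1/2:5/18 = -9/5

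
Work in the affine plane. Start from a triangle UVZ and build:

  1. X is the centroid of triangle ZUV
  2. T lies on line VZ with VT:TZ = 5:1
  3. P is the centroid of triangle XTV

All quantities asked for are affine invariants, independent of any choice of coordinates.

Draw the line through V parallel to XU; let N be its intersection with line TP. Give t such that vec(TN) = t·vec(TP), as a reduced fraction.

t = 15/7

Set U = (0, 0), V = (1, 0), Z = (0, 1); any affine frame gives the same invariant.
1. X is the centroid of triangle ZUV ⇒ X = (1/3, 1/3)
2. T lies on line VZ with VT:TZ = 5:1 ⇒ T = (1/6, 5/6)
3. P is the centroid of triangle XTV ⇒ P = (1/2, 7/18)
through V parallel to XU: direction (-1/3, -1/3); meets TP at N = (37/42, -5/42)
N = T + t·(P−T) with t = 15/7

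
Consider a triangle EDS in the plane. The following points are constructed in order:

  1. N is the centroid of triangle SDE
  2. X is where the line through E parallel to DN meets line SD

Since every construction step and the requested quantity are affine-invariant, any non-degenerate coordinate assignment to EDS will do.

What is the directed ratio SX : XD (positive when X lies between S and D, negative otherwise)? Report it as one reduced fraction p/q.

Set E = (0, 0), D = (1, 0), S = (0, 1); any affine frame gives the same invariant.
1. N is the centroid of triangle SDE ⇒ N = (1/3, 1/3)
2. X is where the line through E parallel to DN meets line SD ⇒ X = (2, -1)
X = S + t·(D−S) with t = 2, so SX:XD = t:(1−t) = 2:-1

SX:XD = -2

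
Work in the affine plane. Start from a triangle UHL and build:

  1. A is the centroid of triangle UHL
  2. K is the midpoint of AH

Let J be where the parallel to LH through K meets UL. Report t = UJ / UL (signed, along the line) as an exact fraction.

t = 5/6

Work in coordinates with U = (0, 0), H = (1, 0), L = (0, 1).
1. A is the centroid of triangle UHL ⇒ A = (1/3, 1/3)
2. K is the midpoint of AH ⇒ K = (2/3, 1/6)
through K parallel to LH: direction (1, -1); meets UL at J = (0, 5/6)
J = U + t·(L−U) with t = 5/6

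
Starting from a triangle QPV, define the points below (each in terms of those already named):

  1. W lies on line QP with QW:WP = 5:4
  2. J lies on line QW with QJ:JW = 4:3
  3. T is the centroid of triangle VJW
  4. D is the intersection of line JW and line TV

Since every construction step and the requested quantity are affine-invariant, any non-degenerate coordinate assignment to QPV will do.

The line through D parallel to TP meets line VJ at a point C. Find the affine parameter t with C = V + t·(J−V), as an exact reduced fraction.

t = 71/76

Set Q = (0, 0), P = (1, 0), V = (0, 1); any affine frame gives the same invariant.
1. W lies on line QP with QW:WP = 5:4 ⇒ W = (5/9, 0)
2. J lies on line QW with QJ:JW = 4:3 ⇒ J = (20/63, 0)
3. T is the centroid of triangle VJW ⇒ T = (55/189, 1/3)
4. D is the intersection of line JW and line TV ⇒ D = (55/126, 0)
through D parallel to TP: direction (134/189, -1/3); meets VJ at C = (355/1197, 5/76)
C = V + t·(J−V) with t = 71/76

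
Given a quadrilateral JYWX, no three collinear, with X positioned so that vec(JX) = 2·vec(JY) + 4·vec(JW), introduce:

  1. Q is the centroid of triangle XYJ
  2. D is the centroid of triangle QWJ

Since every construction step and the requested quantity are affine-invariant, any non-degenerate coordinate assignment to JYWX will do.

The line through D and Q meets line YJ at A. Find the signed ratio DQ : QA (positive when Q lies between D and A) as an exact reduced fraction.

DQ:QA = -5/12

Assign J = (0, 0), Y = (1, 0), W = (0, 1), X = (2, 4) — the answer is frame-independent, so this choice is without loss of generality.
1. Q is the centroid of triangle XYJ ⇒ Q = (1, 4/3)
2. D is the centroid of triangle QWJ ⇒ D = (1/3, 7/9)
line DQ meets YJ at A = (-3/5, 0)
Q = D + t·(A−D) with t = -5/7, so DQ:QA = -5/7:12/7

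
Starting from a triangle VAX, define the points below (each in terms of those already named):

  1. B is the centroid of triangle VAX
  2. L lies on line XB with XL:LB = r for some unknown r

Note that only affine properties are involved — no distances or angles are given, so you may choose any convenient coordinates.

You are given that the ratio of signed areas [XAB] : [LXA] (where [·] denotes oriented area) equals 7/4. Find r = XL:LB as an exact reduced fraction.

Choose coordinates V = (0, 0), A = (1, 0), X = (0, 1).
1. B is the centroid of triangle VAX ⇒ B = (1/3, 1/3)
2. With XL:LB = r, write λ = r/(r+1) so L = X + λ·(B−X); L is affine-linear in λ
Every point depending on L is an affine combination of L and λ-independent points, so each such coordinate is linear in λ; the λ² term in each signed area is a multiple of (B−X)×(B−X) = 0, so 2·[XAB] and 2·[LXA] are each linear in λ. Evaluating at λ=0 and λ=1:
  2·[XAB] = -1/3,   2·[LXA] = -1/3·λ
So [XAB]:[LXA] = (-1/3) / (-1/3·λ). Setting this equal to 7/4:
  -1/3 = 7/4·(-1/3·λ)  ⇒  λ = 4/7
Then r = λ/(1−λ) = (4/7)/(3/7) = 4/3. Check: with r = 4/3, L = (4/21, 13/21) and [XAB]:[LXA] = 7/4 as required.

r = 4/3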